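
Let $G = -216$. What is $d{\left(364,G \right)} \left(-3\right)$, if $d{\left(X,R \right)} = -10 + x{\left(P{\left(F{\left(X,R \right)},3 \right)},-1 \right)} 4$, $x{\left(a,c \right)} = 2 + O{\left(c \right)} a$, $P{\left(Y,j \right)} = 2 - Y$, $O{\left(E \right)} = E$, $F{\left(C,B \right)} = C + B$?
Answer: $-1746$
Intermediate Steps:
$F{\left(C,B \right)} = B + C$
$x{\left(a,c \right)} = 2 + a c$ ($x{\left(a,c \right)} = 2 + c a = 2 + a c$)
$d{\left(X,R \right)} = -10 + 4 R + 4 X$ ($d{\left(X,R \right)} = -10 + \left(2 + \left(2 - \left(R + X\right)\right) \left(-1\right)\right) 4 = -10 + \left(2 + \left(2 - R - X\right) \left(-1\right)\right) 4 = -10 + \left(2 + \left(-2 + R + X\right)\right) 4 = -10 + \left(R + X\right) 4 = -10 + \left(4 R + 4 X\right) = -10 + 4 R + 4 X$)
$d{\left(364,G \right)} \left(-3\right) = \left(-10 + 4 \left(-216\right) + 4 \cdot 364\right) \left(-3\right) = \left(-10 - 864 + 1456\right) \left(-3\right) = 582 \left(-3\right) = -1746$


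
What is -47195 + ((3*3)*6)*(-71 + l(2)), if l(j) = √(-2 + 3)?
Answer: -50975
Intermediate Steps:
l(j) = 1 (l(j) = √1 = 1)
-47195 + ((3*3)*6)*(-71 + l(2)) = -47195 + ((3*3)*6)*(-71 + 1) = -47195 + (9*6)*(-70) = -47195 + 54*(-70) = -47195 - 3780 = -50975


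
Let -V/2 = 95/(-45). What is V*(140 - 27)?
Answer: 4294/9 ≈ 477.11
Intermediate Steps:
V = 38/9 (V = -190/(-45) = -190*(-1)/45 = -2*(-19/9) = 38/9 ≈ 4.2222)
V*(140 - 27) = 38*(140 - 27)/9 = (38/9)*113 = 4294/9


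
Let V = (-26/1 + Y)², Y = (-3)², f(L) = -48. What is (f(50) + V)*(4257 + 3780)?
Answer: 1936917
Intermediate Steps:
Y = 9
V = 289 (V = (-26/1 + 9)² = (-26*1 + 9)² = (-26 + 9)² = (-17)² = 289)
(f(50) + V)*(4257 + 3780) = (-48 + 289)*(4257 + 3780) = 241*8037 = 1936917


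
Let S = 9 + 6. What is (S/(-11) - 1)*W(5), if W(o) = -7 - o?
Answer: 312/11 ≈ 28.364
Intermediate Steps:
S = 15
(S/(-11) - 1)*W(5) = (15/(-11) - 1)*(-7 - 1*5) = (15*(-1/11) - 1)*(-7 - 5) = (-15/11 - 1)*(-12) = -26/11*(-12) = 312/11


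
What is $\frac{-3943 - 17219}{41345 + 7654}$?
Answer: $- \frac{7054}{16333} \approx -0.43189$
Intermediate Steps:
$\frac{-3943 - 17219}{41345 + 7654} = - \frac{21162}{48999} = \left(-21162\right) \frac{1}{48999} = - \frac{7054}{16333}$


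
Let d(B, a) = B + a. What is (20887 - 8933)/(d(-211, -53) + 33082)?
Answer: 5977/16409 ≈ 0.36425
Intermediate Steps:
(20887 - 8933)/(d(-211, -53) + 33082) = (20887 - 8933)/((-211 - 53) + 33082) = 11954/(-264 + 33082) = 11954/32818 = 11954*(1/32818) = 5977/16409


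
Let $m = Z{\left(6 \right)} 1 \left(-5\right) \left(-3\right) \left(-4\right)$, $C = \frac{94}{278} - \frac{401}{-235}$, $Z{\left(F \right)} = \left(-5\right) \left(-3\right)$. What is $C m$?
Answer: $- \frac{12021120}{6533} \approx -1840.1$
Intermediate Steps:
$Z{\left(F \right)} = 15$
$C = \frac{66784}{32665}$ ($C = 94 \cdot \frac{1}{278} - - \frac{401}{235} = \frac{47}{139} + \frac{401}{235} = \frac{66784}{32665} \approx 2.0445$)
$m = -900$ ($m = 15 \cdot 1 \left(-5\right) \left(-3\right) \left(-4\right) = 15 \left(-5\right) \left(-3\right) \left(-4\right) = \left(-75\right) \left(-3\right) \left(-4\right) = 225 \left(-4\right) = -900$)
$C m = \frac{66784}{32665} \left(-900\right) = - \frac{12021120}{6533}$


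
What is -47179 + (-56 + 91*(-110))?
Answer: -57245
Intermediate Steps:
-47179 + (-56 + 91*(-110)) = -47179 + (-56 - 10010) = -47179 - 10066 = -57245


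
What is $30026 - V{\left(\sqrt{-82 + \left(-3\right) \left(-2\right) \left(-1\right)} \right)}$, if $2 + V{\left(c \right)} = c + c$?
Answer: $30028 - 4 i \sqrt{22} \approx 30028.0 - 18.762 i$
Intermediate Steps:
$V{\left(c \right)} = -2 + 2 c$ ($V{\left(c \right)} = -2 + \left(c + c\right) = -2 + 2 c$)
$30026 - V{\left(\sqrt{-82 + \left(-3\right) \left(-2\right) \left(-1\right)} \right)} = 30026 - \left(-2 + 2 \sqrt{-82 + \left(-3\right) \left(-2\right) \left(-1\right)}\right) = 30026 - \left(-2 + 2 \sqrt{-82 + 6 \left(-1\right)}\right) = 30026 - \left(-2 + 2 \sqrt{-82 - 6}\right) = 30026 - \left(-2 + 2 \sqrt{-88}\right) = 30026 - \left(-2 + 2 \cdot 2 i \sqrt{22}\right) = 30026 - \left(-2 + 4 i \sqrt{22}\right) = 30026 + \left(2 - 4 i \sqrt{22}\right) = 30028 - 4 i \sqrt{22}$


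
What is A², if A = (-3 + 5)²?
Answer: 16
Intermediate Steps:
A = 4 (A = 2² = 4)
A² = 4² = 16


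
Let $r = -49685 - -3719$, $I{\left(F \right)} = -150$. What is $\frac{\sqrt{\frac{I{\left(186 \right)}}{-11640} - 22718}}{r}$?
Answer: $- \frac{i \sqrt{855014163}}{8917404} \approx - 0.0032791 i$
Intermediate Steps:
$r = -45966$ ($r = -49685 - -3719 = -49685 + \left(-2005 + 5724\right) = -49685 + 3719 = -45966$)
$\frac{\sqrt{\frac{I{\left(186 \right)}}{-11640} - 22718}}{r} = \frac{\sqrt{- \frac{150}{-11640} - 22718}}{-45966} = \sqrt{\left(-150\right) \left(- \frac{1}{11640}\right) - 22718} \left(- \frac{1}{45966}\right) = \sqrt{\frac{5}{388} - 22718} \left(- \frac{1}{45966}\right) = \sqrt{- \frac{8814579}{388}} \left(- \frac{1}{45966}\right) = \frac{i \sqrt{855014163}}{194} \left(- \frac{1}{45966}\right) = - \frac{i \sqrt{855014163}}{8917404}$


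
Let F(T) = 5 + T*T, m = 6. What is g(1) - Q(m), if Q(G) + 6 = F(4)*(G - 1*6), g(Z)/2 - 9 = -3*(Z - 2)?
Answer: 30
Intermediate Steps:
g(Z) = 30 - 6*Z (g(Z) = 18 + 2*(-3*(Z - 2)) = 18 + 2*(-3*(-2 + Z)) = 18 + 2*(6 - 3*Z) = 18 + (12 - 6*Z) = 30 - 6*Z)
F(T) = 5 + T²
Q(G) = -132 + 21*G (Q(G) = -6 + (5 + 4²)*(G - 1*6) = -6 + (5 + 16)*(G - 6) = -6 + 21*(-6 + G) = -6 + (-126 + 21*G) = -132 + 21*G)
g(1) - Q(m) = (30 - 6*1) - (-132 + 21*6) = (30 - 6) - (-132 + 126) = 24 - 1*(-6) = 24 + 6 = 30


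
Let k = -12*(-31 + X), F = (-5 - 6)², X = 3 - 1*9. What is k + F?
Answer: 565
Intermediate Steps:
X = -6 (X = 3 - 9 = -6)
F = 121 (F = (-11)² = 121)
k = 444 (k = -12*(-31 - 6) = -12*(-37) = 444)
k + F = 444 + 121 = 565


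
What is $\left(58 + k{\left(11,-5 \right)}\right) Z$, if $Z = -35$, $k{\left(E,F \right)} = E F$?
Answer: $-105$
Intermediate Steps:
$\left(58 + k{\left(11,-5 \right)}\right) Z = \left(58 + 11 \left(-5\right)\right) \left(-35\right) = \left(58 - 55\right) \left(-35\right) = 3 \left(-35\right) = -105$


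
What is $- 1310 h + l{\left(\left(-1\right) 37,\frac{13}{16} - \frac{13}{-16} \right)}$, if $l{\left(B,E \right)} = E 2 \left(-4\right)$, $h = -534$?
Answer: $699527$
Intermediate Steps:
$l{\left(B,E \right)} = - 8 E$ ($l{\left(B,E \right)} = 2 E \left(-4\right) = - 8 E$)
$- 1310 h + l{\left(\left(-1\right) 37,\frac{13}{16} - \frac{13}{-16} \right)} = \left(-1310\right) \left(-534\right) - 8 \left(\frac{13}{16} - \frac{13}{-16}\right) = 699540 - 8 \left(13 \cdot \frac{1}{16} - - \frac{13}{16}\right) = 699540 - 8 \left(\frac{13}{16} + \frac{13}{16}\right) = 699540 - 13 = 699527$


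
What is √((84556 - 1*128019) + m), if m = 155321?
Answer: √111858 ≈ 334.45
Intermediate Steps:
√((84556 - 1*128019) + m) = √((84556 - 1*128019) + 155321) = √((84556 - 128019) + 155321) = √(-43463 + 155321) = √111858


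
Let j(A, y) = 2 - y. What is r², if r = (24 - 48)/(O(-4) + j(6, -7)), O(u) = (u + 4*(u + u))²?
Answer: 64/189225 ≈ 0.00033822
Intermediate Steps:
O(u) = 81*u² (O(u) = (u + 4*(2*u))² = (u + 8*u)² = (9*u)² = 81*u²)
r = -8/435 (r = (24 - 48)/(81*(-4)² + (2 - 1*(-7))) = -24/(81*16 + (2 + 7)) = -24/(1296 + 9) = -24/1305 = -24*1/1305 = -8/435 ≈ -0.018391)
r² = (-8/435)² = 64/189225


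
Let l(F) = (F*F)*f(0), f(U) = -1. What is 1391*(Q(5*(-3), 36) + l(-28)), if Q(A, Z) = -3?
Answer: -1094717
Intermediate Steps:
l(F) = -F² (l(F) = (F*F)*(-1) = F²*(-1) = -F²)
1391*(Q(5*(-3), 36) + l(-28)) = 1391*(-3 - 1*(-28)²) = 1391*(-3 - 1*784) = 1391*(-3 - 784) = 1391*(-787) = -1094717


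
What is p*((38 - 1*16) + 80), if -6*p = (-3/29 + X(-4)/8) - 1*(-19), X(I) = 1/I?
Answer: -297619/928 ≈ -320.71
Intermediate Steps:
p = -17507/5568 (p = -((-3/29 + 1/(-4*8)) - 1*(-19))/6 = -((-3*1/29 - ¼*⅛) + 19)/6 = -((-3/29 - 1/32) + 19)/6 = -(-125/928 + 19)/6 = -⅙*17507/928 = -17507/5568 ≈ -3.1442)
p*((38 - 1*16) + 80) = -17507*((38 - 1*16) + 80)/5568 = -17507*((38 - 16) + 80)/5568 = -17507*(22 + 80)/5568 = -17507/5568*102 = -297619/928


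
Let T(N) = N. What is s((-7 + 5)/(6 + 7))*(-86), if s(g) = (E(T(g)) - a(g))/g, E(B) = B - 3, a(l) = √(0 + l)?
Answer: -1763 - 43*I*√26 ≈ -1763.0 - 219.26*I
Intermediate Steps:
a(l) = √l
E(B) = -3 + B
s(g) = (-3 + g - √g)/g (s(g) = ((-3 + g) - √g)/g = (-3 + g - √g)/g)
s((-7 + 5)/(6 + 7))*(-86) = ((-3 + (-7 + 5)/(6 + 7) - √((-7 + 5)/(6 + 7)))/(((-7 + 5)/(6 + 7))))*(-86) = ((-3 - 2/13 - √(-2/13))/((-2/13)))*(-86) = ((-3 - 2*1/13 - √(-2*1/13))/((-2*1/13)))*(-86) = ((-3 - 2/13 - √(-2/13))/(-2/13))*(-86) = -13*(-3 - 2/13 - I*√26/13)/2*(-86) = -13*(-41/13 - I*√26/13)/2*(-86) = (41/2 + I*√26/2)*(-86) = -1763 - 43*I*√26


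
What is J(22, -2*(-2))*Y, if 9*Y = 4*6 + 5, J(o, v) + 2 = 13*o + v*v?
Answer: 2900/3 ≈ 966.67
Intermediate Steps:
J(o, v) = -2 + v**2 + 13*o (J(o, v) = -2 + (13*o + v*v) = -2 + (13*o + v**2) = -2 + (v**2 + 13*o) = -2 + v**2 + 13*o)
Y = 29/9 (Y = (4*6 + 5)/9 = (24 + 5)/9 = (1/9)*29 = 29/9 ≈ 3.2222)
J(22, -2*(-2))*Y = (-2 + (-2*(-2))**2 + 13*22)*(29/9) = (-2 + 4**2 + 286)*(29/9) = (-2 + 16 + 286)*(29/9) = 300*(29/9) = 2900/3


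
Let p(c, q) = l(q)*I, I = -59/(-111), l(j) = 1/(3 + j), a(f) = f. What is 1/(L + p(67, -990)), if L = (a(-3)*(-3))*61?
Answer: 109557/60146734 ≈ 0.0018215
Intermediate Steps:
I = 59/111 (I = -59*(-1/111) = 59/111 ≈ 0.53153)
L = 549 (L = -3*(-3)*61 = 9*61 = 549)
p(c, q) = 59/(111*(3 + q)) (p(c, q) = (59/111)/(3 + q) = 59/(111*(3 + q)))
1/(L + p(67, -990)) = 1/(549 + 59/(111*(3 - 990))) = 1/(549 + (59/111)/(-987)) = 1/(549 + (59/111)*(-1/987)) = 1/(549 - 59/109557) = 1/(60146734/109557) = 109557/60146734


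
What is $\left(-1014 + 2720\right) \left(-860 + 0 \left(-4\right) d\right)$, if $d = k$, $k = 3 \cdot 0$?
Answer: $-1467160$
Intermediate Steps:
$k = 0$
$d = 0$
$\left(-1014 + 2720\right) \left(-860 + 0 \left(-4\right) d\right) = \left(-1014 + 2720\right) \left(-860 + 0 \left(-4\right) 0\right) = 1706 \left(-860 + 0 \cdot 0\right) = 1706 \left(-860 + 0\right) = 1706 \left(-860\right) = -1467160$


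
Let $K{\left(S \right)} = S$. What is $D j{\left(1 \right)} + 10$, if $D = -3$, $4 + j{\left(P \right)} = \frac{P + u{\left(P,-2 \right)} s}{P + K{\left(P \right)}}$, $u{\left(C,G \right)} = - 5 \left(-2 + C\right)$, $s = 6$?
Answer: $- \frac{49}{2} \approx -24.5$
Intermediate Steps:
$u{\left(C,G \right)} = 10 - 5 C$
$j{\left(P \right)} = -4 + \frac{60 - 29 P}{2 P}$ ($j{\left(P \right)} = -4 + \frac{P + \left(10 - 5 P\right) 6}{P + P} = -4 + \frac{P - \left(-60 + 30 P\right)}{2 P} = -4 + \left(60 - 29 P\right) \frac{1}{2 P} = -4 + \frac{60 - 29 P}{2 P}$)
$D j{\left(1 \right)} + 10 = - 3 \left(- \frac{37}{2} + \frac{30}{1}\right) + 10 = - 3 \left(- \frac{37}{2} + 30 \cdot 1\right) + 10 = - 3 \left(- \frac{37}{2} + 30\right) + 10 = \left(-3\right) \frac{23}{2} + 10 = - \frac{69}{2} + 10 = - \frac{49}{2}$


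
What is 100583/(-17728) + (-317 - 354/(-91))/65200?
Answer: -37330261219/6573985600 ≈ -5.6785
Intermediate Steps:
100583/(-17728) + (-317 - 354/(-91))/65200 = 100583*(-1/17728) + (-317 - 354*(-1/91))*(1/65200) = -100583/17728 + (-317 + 354/91)*(1/65200) = -100583/17728 - 28493/91*1/65200 = -100583/17728 - 28493/5933200 = -37330261219/6573985600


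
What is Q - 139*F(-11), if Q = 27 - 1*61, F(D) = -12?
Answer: 1634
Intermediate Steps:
Q = -34 (Q = 27 - 61 = -34)
Q - 139*F(-11) = -34 - 139*(-12) = -34 + 1668 = 1634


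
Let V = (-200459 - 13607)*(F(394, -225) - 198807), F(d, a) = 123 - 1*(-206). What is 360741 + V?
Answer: 42487752289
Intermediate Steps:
F(d, a) = 329 (F(d, a) = 123 + 206 = 329)
V = 42487391548 (V = (-200459 - 13607)*(329 - 198807) = -214066*(-198478) = 42487391548)
360741 + V = 360741 + 42487391548 = 42487752289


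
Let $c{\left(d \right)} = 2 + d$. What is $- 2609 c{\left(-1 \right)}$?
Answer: $-2609$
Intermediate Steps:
$- 2609 c{\left(-1 \right)} = - 2609 \left(2 - 1\right) = \left(-2609\right) 1 = -2609$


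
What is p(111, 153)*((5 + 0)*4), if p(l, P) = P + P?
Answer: 6120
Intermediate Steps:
p(l, P) = 2*P
p(111, 153)*((5 + 0)*4) = (2*153)*((5 + 0)*4) = 306*(5*4) = 306*20 = 6120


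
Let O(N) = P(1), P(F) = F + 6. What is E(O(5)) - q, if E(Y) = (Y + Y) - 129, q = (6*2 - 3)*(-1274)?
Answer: 11351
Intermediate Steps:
P(F) = 6 + F
O(N) = 7 (O(N) = 6 + 1 = 7)
q = -11466 (q = (12 - 3)*(-1274) = 9*(-1274) = -11466)
E(Y) = -129 + 2*Y (E(Y) = 2*Y - 129 = -129 + 2*Y)
E(O(5)) - q = (-129 + 2*7) - 1*(-11466) = (-129 + 14) + 11466 = -115 + 11466 = 11351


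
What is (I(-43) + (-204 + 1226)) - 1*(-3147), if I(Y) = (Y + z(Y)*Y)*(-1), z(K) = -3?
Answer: 4083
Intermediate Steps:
I(Y) = 2*Y (I(Y) = (Y - 3*Y)*(-1) = -2*Y*(-1) = 2*Y)
(I(-43) + (-204 + 1226)) - 1*(-3147) = (2*(-43) + (-204 + 1226)) - 1*(-3147) = (-86 + 1022) + 3147 = 936 + 3147 = 4083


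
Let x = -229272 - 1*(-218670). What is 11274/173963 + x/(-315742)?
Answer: 142211343/1445458567 ≈ 0.098385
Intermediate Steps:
x = -10602 (x = -229272 + 218670 = -10602)
11274/173963 + x/(-315742) = 11274/173963 - 10602/(-315742) = 11274*(1/173963) - 10602*(-1/315742) = 11274/173963 + 279/8309 = 142211343/1445458567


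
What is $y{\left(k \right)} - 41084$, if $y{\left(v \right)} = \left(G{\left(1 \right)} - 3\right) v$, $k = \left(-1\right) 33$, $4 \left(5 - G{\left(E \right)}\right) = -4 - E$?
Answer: $- \frac{164765}{4} \approx -41191.0$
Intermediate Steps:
$G{\left(E \right)} = 6 + \frac{E}{4}$ ($G{\left(E \right)} = 5 - \frac{-4 - E}{4} = 5 + \left(1 + \frac{E}{4}\right) = 6 + \frac{E}{4}$)
$k = -33$
$y{\left(v \right)} = \frac{13 v}{4}$ ($y{\left(v \right)} = \left(\left(6 + \frac{1}{4} \cdot 1\right) - 3\right) v = \left(\left(6 + \frac{1}{4}\right) - 3\right) v = \left(\frac{25}{4} - 3\right) v = \frac{13 v}{4}$)
$y{\left(k \right)} - 41084 = \frac{13}{4} \left(-33\right) - 41084 = - \frac{429}{4} - 41084 = - \frac{164765}{4}$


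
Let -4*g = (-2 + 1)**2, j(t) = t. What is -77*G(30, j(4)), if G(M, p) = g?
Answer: 77/4 ≈ 19.250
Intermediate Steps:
g = -1/4 (g = -(-2 + 1)**2/4 = -1/4*(-1)**2 = -1/4*1 = -1/4 ≈ -0.25000)
G(M, p) = -1/4
-77*G(30, j(4)) = -77*(-1/4) = 77/4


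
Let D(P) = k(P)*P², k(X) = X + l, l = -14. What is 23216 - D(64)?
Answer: -181584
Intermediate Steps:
k(X) = -14 + X (k(X) = X - 14 = -14 + X)
D(P) = P²*(-14 + P) (D(P) = (-14 + P)*P² = P²*(-14 + P))
23216 - D(64) = 23216 - 64²*(-14 + 64) = 23216 - 4096*50 = 23216 - 1*204800 = 23216 - 204800 = -181584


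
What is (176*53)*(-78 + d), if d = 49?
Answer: -270512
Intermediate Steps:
(176*53)*(-78 + d) = (176*53)*(-78 + 49) = 9328*(-29) = -270512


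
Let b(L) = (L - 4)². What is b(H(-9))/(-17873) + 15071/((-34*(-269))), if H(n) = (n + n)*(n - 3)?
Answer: -141693841/163466458 ≈ -0.86681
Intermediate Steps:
H(n) = 2*n*(-3 + n) (H(n) = (2*n)*(-3 + n) = 2*n*(-3 + n))
b(L) = (-4 + L)²
b(H(-9))/(-17873) + 15071/((-34*(-269))) = (-4 + 2*(-9)*(-3 - 9))²/(-17873) + 15071/((-34*(-269))) = (-4 + 2*(-9)*(-12))²*(-1/17873) + 15071/9146 = (-4 + 216)²*(-1/17873) + 15071*(1/9146) = 212²*(-1/17873) + 15071/9146 = 44944*(-1/17873) + 15071/9146 = -44944/17873 + 15071/9146 = -141693841/163466458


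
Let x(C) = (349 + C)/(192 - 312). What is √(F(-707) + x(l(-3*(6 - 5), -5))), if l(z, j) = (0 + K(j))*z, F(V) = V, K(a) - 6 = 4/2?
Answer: I*√102198/12 ≈ 26.64*I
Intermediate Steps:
K(a) = 8 (K(a) = 6 + 4/2 = 6 + 4*(½) = 6 + 2 = 8)
l(z, j) = 8*z (l(z, j) = (0 + 8)*z = 8*z)
x(C) = -349/120 - C/120 (x(C) = (349 + C)/(-120) = (349 + C)*(-1/120) = -349/120 - C/120)
√(F(-707) + x(l(-3*(6 - 5), -5))) = √(-707 + (-349/120 - (-3*(6 - 5))/15)) = √(-707 + (-349/120 - (-3*1)/15)) = √(-707 + (-349/120 - (-3)/15)) = √(-707 + (-349/120 - 1/120*(-24))) = √(-707 + (-349/120 + ⅕)) = √(-707 - 65/24) = √(-17033/24) = I*√102198/12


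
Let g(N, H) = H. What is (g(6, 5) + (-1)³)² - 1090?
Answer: -1074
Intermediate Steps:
(g(6, 5) + (-1)³)² - 1090 = (5 + (-1)³)² - 1090 = (5 - 1)² - 1090 = 4² - 1090 = 16 - 1090 = -1074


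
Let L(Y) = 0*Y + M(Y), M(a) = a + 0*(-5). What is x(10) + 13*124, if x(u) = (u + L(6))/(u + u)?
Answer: 8064/5 ≈ 1612.8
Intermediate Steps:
M(a) = a (M(a) = a + 0 = a)
L(Y) = Y (L(Y) = 0*Y + Y = 0 + Y = Y)
x(u) = (6 + u)/(2*u) (x(u) = (u + 6)/(u + u) = (6 + u)/((2*u)) = (6 + u)*(1/(2*u)) = (6 + u)/(2*u))
x(10) + 13*124 = (½)*(6 + 10)/10 + 13*124 = (½)*(⅒)*16 + 1612 = ⅘ + 1612 = 8064/5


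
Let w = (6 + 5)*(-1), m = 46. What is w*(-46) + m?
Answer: 552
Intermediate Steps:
w = -11 (w = 11*(-1) = -11)
w*(-46) + m = -11*(-46) + 46 = 506 + 46 = 552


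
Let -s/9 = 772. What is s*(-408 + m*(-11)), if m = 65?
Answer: 7802604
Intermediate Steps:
s = -6948 (s = -9*772 = -6948)
s*(-408 + m*(-11)) = -6948*(-408 + 65*(-11)) = -6948*(-408 - 715) = -6948*(-1123) = 7802604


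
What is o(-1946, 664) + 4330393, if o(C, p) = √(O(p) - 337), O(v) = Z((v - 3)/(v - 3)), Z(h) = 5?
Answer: 4330393 + 2*I*√83 ≈ 4.3304e+6 + 18.221*I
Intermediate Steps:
O(v) = 5
o(C, p) = 2*I*√83 (o(C, p) = √(5 - 337) = √(-332) = 2*I*√83)
o(-1946, 664) + 4330393 = 2*I*√83 + 4330393 = 4330393 + 2*I*√83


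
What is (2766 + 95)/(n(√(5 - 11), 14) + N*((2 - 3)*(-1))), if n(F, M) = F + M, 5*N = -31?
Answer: 185965/557 - 71525*I*√6/1671 ≈ 333.87 - 104.85*I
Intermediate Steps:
N = -31/5 (N = (⅕)*(-31) = -31/5 ≈ -6.2000)
(2766 + 95)/(n(√(5 - 11), 14) + N*((2 - 3)*(-1))) = (2766 + 95)/((√(5 - 11) + 14) - 31*(2 - 3)*(-1)/5) = 2861/((√(-6) + 14) - (-31)*(-1)/5) = 2861/((I*√6 + 14) - 31/5*1) = 2861/((14 + I*√6) - 31/5) = 2861/(39/5 + I*√6)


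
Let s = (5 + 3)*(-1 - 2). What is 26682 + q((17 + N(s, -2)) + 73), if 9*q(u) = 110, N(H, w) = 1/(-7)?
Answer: 240248/9 ≈ 26694.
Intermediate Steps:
s = -24 (s = 8*(-3) = -24)
N(H, w) = -⅐
q(u) = 110/9 (q(u) = (⅑)*110 = 110/9)
26682 + q((17 + N(s, -2)) + 73) = 26682 + 110/9 = 240248/9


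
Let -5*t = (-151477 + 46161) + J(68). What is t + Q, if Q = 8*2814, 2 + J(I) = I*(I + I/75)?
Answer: 15989426/375 ≈ 42639.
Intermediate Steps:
J(I) = -2 + 76*I**2/75 (J(I) = -2 + I*(I + I/75) = -2 + I*(76*I/75) = -2 + 76*I**2/75)
t = 7547426/375 (t = -((-151477 + 46161) + (-2 + (76/75)*68**2))/5 = -(-105316 + (-2 + (76/75)*4624))/5 = -(-105316 + (-2 + 351424/75))/5 = -(-105316 + 351274/75)/5 = -1/5*(-7547426/75) = 7547426/375 ≈ 20126.)
Q = 22512
t + Q = 7547426/375 + 22512 = 15989426/375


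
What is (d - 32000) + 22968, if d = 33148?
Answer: 24116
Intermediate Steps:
(d - 32000) + 22968 = (33148 - 32000) + 22968 = 1148 + 22968 = 24116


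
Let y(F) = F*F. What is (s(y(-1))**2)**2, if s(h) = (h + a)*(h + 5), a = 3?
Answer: 331776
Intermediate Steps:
y(F) = F**2
s(h) = (3 + h)*(5 + h) (s(h) = (h + 3)*(h + 5) = (3 + h)*(5 + h))
(s(y(-1))**2)**2 = ((15 + ((-1)**2)**2 + 8*(-1)**2)**2)**2 = ((15 + 1**2 + 8*1)**2)**2 = ((15 + 1 + 8)**2)**2 = (24**2)**2 = 576**2 = 331776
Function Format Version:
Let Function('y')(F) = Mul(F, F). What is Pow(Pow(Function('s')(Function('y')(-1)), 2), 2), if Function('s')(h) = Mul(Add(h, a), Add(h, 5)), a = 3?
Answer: 331776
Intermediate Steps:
Function('y')(F) = Pow(F, 2)
Function('s')(h) = Mul(Add(3, h), Add(5, h)) (Function('s')(h) = Mul(Add(h, 3), Add(h, 5)) = Mul(Add(3, h), Add(5, h)))
Pow(Pow(Function('s')(Function('y')(-1)), 2), 2) = Pow(Pow(Add(15, Pow(Pow(-1, 2), 2), Mul(8, Pow(-1, 2))), 2), 2) = Pow(Pow(Add(15, Pow(1, 2), Mul(8, 1)), 2), 2) = Pow(Pow(Add(15, 1, 8), 2), 2) = Pow(Pow(24, 2), 2) = Pow(576, 2) = 331776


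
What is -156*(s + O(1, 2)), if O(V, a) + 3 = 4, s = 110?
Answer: -17316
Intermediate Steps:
O(V, a) = 1 (O(V, a) = -3 + 4 = 1)
-156*(s + O(1, 2)) = -156*(110 + 1) = -156*111 = -17316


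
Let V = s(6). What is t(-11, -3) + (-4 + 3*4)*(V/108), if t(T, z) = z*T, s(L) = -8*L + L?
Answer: 269/9 ≈ 29.889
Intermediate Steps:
s(L) = -7*L
t(T, z) = T*z
V = -42 (V = -7*6 = -42)
t(-11, -3) + (-4 + 3*4)*(V/108) = -11*(-3) + (-4 + 3*4)*(-42/108) = 33 + (-4 + 12)*(-42*1/108) = 33 + 8*(-7/18) = 33 - 28/9 = 269/9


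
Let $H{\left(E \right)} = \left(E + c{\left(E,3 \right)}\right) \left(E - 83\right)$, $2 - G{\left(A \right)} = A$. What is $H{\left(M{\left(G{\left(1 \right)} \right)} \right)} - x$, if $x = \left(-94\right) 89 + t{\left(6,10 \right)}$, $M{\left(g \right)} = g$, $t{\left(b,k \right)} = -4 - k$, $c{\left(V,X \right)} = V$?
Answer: $8216$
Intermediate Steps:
$G{\left(A \right)} = 2 - A$
$x = -8380$ ($x = \left(-94\right) 89 - 14 = -8366 - 14 = -8380$)
$H{\left(E \right)} = 2 E \left(-83 + E\right)$ ($H{\left(E \right)} = \left(E + E\right) \left(E - 83\right) = 2 E \left(-83 + E\right)$)
$H{\left(M{\left(G{\left(1 \right)} \right)} \right)} - x = 2 \left(2 - 1\right) \left(-83 + \left(2 - 1\right)\right) - -8380 = 2 \left(2 - 1\right) \left(-83 + \left(2 - 1\right)\right) + 8380 = 2 \cdot 1 \left(-83 + 1\right) + 8380 = 2 \cdot 1 \left(-82\right) + 8380 = -164 + 8380 = 8216$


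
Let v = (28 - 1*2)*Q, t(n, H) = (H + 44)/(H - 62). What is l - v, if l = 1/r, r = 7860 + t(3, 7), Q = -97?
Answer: 1090132033/432249 ≈ 2522.0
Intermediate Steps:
t(n, H) = (44 + H)/(-62 + H)
v = -2522 (v = (28 - 1*2)*(-97) = (28 - 2)*(-97) = 26*(-97) = -2522)
r = 432249/55 (r = 7860 + (44 + 7)/(-62 + 7) = 7860 + 51/(-55) = 7860 - 1/55*51 = 7860 - 51/55 = 432249/55 ≈ 7859.1)
l = 55/432249 (l = 1/(432249/55) = 55/432249 ≈ 0.00012724)
l - v = 55/432249 - 1*(-2522) = 55/432249 + 2522 = 1090132033/432249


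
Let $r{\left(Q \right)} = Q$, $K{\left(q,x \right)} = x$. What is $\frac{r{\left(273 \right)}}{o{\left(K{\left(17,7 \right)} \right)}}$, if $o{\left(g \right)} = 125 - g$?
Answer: $\frac{273}{118} \approx 2.3136$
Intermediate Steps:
$\frac{r{\left(273 \right)}}{o{\left(K{\left(17,7 \right)} \right)}} = \frac{273}{125 - 7} = \frac{273}{118}$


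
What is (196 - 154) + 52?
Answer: 94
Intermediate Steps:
(196 - 154) + 52 = 42 + 52 = 94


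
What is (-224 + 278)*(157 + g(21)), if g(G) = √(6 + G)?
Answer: 8478 + 162*√3 ≈ 8758.6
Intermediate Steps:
(-224 + 278)*(157 + g(21)) = (-224 + 278)*(157 + √(6 + 21)) = 54*(157 + √27) = 54*(157 + 3*√3) = 8478 + 162*√3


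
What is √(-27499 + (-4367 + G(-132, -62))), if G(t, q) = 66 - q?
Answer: I*√31738 ≈ 178.15*I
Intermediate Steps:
√(-27499 + (-4367 + G(-132, -62))) = √(-27499 + (-4367 + (66 - 1*(-62)))) = √(-27499 + (-4367 + (66 + 62))) = √(-27499 + (-4367 + 128)) = √(-27499 - 4239) = √(-31738) = I*√31738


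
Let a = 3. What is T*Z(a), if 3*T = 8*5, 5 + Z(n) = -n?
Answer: -320/3 ≈ -106.67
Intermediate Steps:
Z(n) = -5 - n
T = 40/3 (T = (8*5)/3 = (1/3)*40 = 40/3 ≈ 13.333)
T*Z(a) = 40*(-5 - 1*3)/3 = 40*(-5 - 3)/3 = (40/3)*(-8) = -320/3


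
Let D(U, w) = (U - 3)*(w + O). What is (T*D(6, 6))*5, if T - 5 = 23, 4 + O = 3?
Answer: 2100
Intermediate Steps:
O = -1 (O = -4 + 3 = -1)
T = 28 (T = 5 + 23 = 28)
D(U, w) = (-1 + w)*(-3 + U) (D(U, w) = (U - 3)*(w - 1) = (-3 + U)*(-1 + w) = (-1 + w)*(-3 + U))
(T*D(6, 6))*5 = (28*(3 - 1*6 - 3*6 + 6*6))*5 = (28*(3 - 6 - 18 + 36))*5 = (28*15)*5 = 420*5 = 2100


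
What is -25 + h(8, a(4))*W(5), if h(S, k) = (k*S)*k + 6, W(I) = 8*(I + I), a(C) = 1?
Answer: 1095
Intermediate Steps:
W(I) = 16*I (W(I) = 8*(2*I) = 16*I)
h(S, k) = 6 + S*k**2 (h(S, k) = (S*k)*k + 6 = S*k**2 + 6 = 6 + S*k**2)
-25 + h(8, a(4))*W(5) = -25 + (6 + 8*1**2)*(16*5) = -25 + (6 + 8*1)*80 = -25 + (6 + 8)*80 = -25 + 14*80 = -25 + 1120 = 1095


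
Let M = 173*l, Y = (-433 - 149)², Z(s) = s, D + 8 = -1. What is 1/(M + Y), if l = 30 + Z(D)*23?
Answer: 1/308103 ≈ 3.2457e-6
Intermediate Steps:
D = -9 (D = -8 - 1 = -9)
l = -177 (l = 30 - 9*23 = 30 - 207 = -177)
Y = 338724 (Y = (-582)² = 338724)
M = -30621 (M = 173*(-177) = -30621)
1/(M + Y) = 1/(-30621 + 338724) = 1/308103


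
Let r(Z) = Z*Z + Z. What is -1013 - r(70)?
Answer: -5983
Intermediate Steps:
r(Z) = Z + Z**2 (r(Z) = Z**2 + Z = Z + Z**2)
-1013 - r(70) = -1013 - 70*(1 + 70) = -1013 - 70*71 = -1013 - 1*4970 = -1013 - 4970 = -5983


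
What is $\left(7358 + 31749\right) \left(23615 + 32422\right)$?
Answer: $2191438959$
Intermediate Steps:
$\left(7358 + 31749\right) \left(23615 + 32422\right) = 39107 \cdot 56037 = 2191438959$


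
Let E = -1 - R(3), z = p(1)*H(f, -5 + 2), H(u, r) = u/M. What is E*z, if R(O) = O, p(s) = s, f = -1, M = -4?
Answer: -1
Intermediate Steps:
H(u, r) = -u/4 (H(u, r) = u/(-4) = u*(-¼) = -u/4)
z = ¼ (z = 1*(-¼*(-1)) = 1*(¼) = ¼ ≈ 0.25000)
E = -4 (E = -1 - 1*3 = -1 - 3 = -4)
E*z = -4*¼ = -1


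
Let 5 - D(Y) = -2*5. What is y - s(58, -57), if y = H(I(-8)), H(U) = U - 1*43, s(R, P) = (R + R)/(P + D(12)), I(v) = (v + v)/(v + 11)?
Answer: -319/7 ≈ -45.571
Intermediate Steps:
D(Y) = 15 (D(Y) = 5 - (-2)*5 = 5 - 1*(-10) = 5 + 10 = 15)
I(v) = 2*v/(11 + v) (I(v) = (2*v)/(11 + v) = 2*v/(11 + v))
s(R, P) = 2*R/(15 + P) (s(R, P) = (R + R)/(P + 15) = (2*R)/(15 + P) = 2*R/(15 + P))
H(U) = -43 + U (H(U) = U - 43 = -43 + U)
y = -145/3 (y = -43 + 2*(-8)/(11 - 8) = -43 + 2*(-8)/3 = -43 + 2*(-8)*(⅓) = -43 - 16/3 = -145/3 ≈ -48.333)
y - s(58, -57) = -145/3 - 2*58/(15 - 57) = -145/3 - 2*58/(-42) = -145/3 - 2*58*(-1)/42 = -145/3 - 1*(-58/21) = -145/3 + 58/21 = -319/7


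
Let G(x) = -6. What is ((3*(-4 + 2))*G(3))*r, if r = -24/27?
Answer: -32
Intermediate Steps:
r = -8/9 (r = -24*1/27 = -8/9 ≈ -0.88889)
((3*(-4 + 2))*G(3))*r = ((3*(-4 + 2))*(-6))*(-8/9) = ((3*(-2))*(-6))*(-8/9) = -6*(-6)*(-8/9) = 36*(-8/9) = -32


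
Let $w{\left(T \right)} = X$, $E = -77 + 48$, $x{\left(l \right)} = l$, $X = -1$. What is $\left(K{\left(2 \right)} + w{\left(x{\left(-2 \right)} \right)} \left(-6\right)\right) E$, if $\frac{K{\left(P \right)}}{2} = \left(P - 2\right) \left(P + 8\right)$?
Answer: $-174$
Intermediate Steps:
$E = -29$
$w{\left(T \right)} = -1$
$K{\left(P \right)} = 2 \left(-2 + P\right) \left(8 + P\right)$ ($K{\left(P \right)} = 2 \left(P - 2\right) \left(P + 8\right) = 2 \left(-2 + P\right) \left(8 + P\right)$)
$\left(K{\left(2 \right)} + w{\left(x{\left(-2 \right)} \right)} \left(-6\right)\right) E = \left(\left(-32 + 2 \cdot 2^{2} + 12 \cdot 2\right) - -6\right) \left(-29\right) = \left(\left(-32 + 2 \cdot 4 + 24\right) + 6\right) \left(-29\right) = \left(\left(-32 + 8 + 24\right) + 6\right) \left(-29\right) = \left(0 + 6\right) \left(-29\right) = 6 \left(-29\right) = -174$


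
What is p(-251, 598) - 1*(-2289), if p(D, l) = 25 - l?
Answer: 1716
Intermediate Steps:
p(-251, 598) - 1*(-2289) = (25 - 1*598) - 1*(-2289) = (25 - 598) + 2289 = -573 + 2289 = 1716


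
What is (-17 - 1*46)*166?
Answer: -10458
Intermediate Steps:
(-17 - 1*46)*166 = (-17 - 46)*166 = -63*166 = -10458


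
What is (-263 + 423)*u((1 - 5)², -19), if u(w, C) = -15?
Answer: -2400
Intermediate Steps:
(-263 + 423)*u((1 - 5)², -19) = (-263 + 423)*(-15) = 160*(-15) = -2400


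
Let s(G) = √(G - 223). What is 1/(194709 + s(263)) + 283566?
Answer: 10750439246164515/37911594641 - 2*√10/37911594641 ≈ 2.8357e+5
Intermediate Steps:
s(G) = √(-223 + G)
1/(194709 + s(263)) + 283566 = 1/(194709 + √(-223 + 263)) + 283566 = 1/(194709 + √40) + 283566 = 1/(194709 + 2*√10) + 283566 = 283566 + 1/(194709 + 2*√10)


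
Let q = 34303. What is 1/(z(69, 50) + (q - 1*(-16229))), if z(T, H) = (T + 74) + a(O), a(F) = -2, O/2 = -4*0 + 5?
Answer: 1/50673 ≈ 1.9734e-5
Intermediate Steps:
O = 10 (O = 2*(-4*0 + 5) = 2*(0 + 5) = 2*5 = 10)
z(T, H) = 72 + T (z(T, H) = (T + 74) - 2 = (74 + T) - 2 = 72 + T)
1/(z(69, 50) + (q - 1*(-16229))) = 1/((72 + 69) + (34303 - 1*(-16229))) = 1/(141 + (34303 + 16229)) = 1/(141 + 50532) = 1/50673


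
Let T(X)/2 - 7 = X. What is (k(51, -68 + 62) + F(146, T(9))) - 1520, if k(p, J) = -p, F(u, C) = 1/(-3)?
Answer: -4714/3 ≈ -1571.3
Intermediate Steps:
T(X) = 14 + 2*X
F(u, C) = -⅓
(k(51, -68 + 62) + F(146, T(9))) - 1520 = (-1*51 - ⅓) - 1520 = (-51 - ⅓) - 1520 = -154/3 - 1520 = -4714/3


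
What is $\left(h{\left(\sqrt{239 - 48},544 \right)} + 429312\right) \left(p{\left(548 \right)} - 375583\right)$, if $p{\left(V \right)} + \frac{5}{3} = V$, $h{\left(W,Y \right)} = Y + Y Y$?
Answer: $- \frac{816595837120}{3} \approx -2.722 \cdot 10^{11}$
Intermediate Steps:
$h{\left(W,Y \right)} = Y + Y^{2}$
$p{\left(V \right)} = - \frac{5}{3} + V$
$\left(h{\left(\sqrt{239 - 48},544 \right)} + 429312\right) \left(p{\left(548 \right)} - 375583\right) = \left(544 \left(1 + 544\right) + 429312\right) \left(\left(- \frac{5}{3} + 548\right) - 375583\right) = \left(544 \cdot 545 + 429312\right) \left(\frac{1639}{3} - 375583\right) = \left(296480 + 429312\right) \left(- \frac{1125110}{3}\right) = 725792 \left(- \frac{1125110}{3}\right) = - \frac{816595837120}{3}$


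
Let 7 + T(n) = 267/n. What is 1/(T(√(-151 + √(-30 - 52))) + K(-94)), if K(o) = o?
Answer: -1/(101 - 267/√(-151 + I*√82)) ≈ -0.00952 + 0.0020585*I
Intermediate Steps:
T(n) = -7 + 267/n
1/(T(√(-151 + √(-30 - 52))) + K(-94)) = 1/((-7 + 267/(√(-151 + √(-30 - 52)))) - 94) = 1/((-7 + 267/(√(-151 + √(-82)))) - 94) = 1/((-7 + 267/(√(-151 + I*√82))) - 94) = 1/((-7 + 267/√(-151 + I*√82)) - 94) = 1/(-101 + 267/√(-151 + I*√82))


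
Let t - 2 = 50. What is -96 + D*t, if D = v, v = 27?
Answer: 1308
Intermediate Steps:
t = 52 (t = 2 + 50 = 52)
D = 27
-96 + D*t = -96 + 27*52 = -96 + 1404 = 1308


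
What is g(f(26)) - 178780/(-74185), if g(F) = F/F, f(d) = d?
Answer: 50593/14837 ≈ 3.4099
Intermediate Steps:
g(F) = 1
g(f(26)) - 178780/(-74185) = 1 - 178780/(-74185) = 1 - 178780*(-1/74185) = 1 + 35756/14837 = 50593/14837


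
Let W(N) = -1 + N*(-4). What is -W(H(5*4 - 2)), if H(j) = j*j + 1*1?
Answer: 1301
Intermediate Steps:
H(j) = 1 + j² (H(j) = j² + 1 = 1 + j²)
W(N) = -1 - 4*N
-W(H(5*4 - 2)) = -(-1 - 4*(1 + (5*4 - 2)²)) = -(-1 - 4*(1 + (20 - 2)²)) = -(-1 - 4*(1 + 18²)) = -(-1 - 4*(1 + 324)) = -(-1 - 4*325) = -(-1 - 1300) = -1*(-1301) = 1301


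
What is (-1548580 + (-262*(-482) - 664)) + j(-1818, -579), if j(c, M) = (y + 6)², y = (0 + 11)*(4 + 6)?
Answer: -1409504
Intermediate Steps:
y = 110 (y = 11*10 = 110)
j(c, M) = 13456 (j(c, M) = (110 + 6)² = 116² = 13456)
(-1548580 + (-262*(-482) - 664)) + j(-1818, -579) = (-1548580 + (-262*(-482) - 664)) + 13456 = (-1548580 + (126284 - 664)) + 13456 = (-1548580 + 125620) + 13456 = -1422960 + 13456 = -1409504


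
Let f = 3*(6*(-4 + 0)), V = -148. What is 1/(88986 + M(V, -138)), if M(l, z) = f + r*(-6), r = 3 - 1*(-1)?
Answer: 1/88890 ≈ 1.1250e-5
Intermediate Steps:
r = 4 (r = 3 + 1 = 4)
f = -72 (f = 3*(6*(-4)) = 3*(-24) = -72)
M(l, z) = -96 (M(l, z) = -72 + 4*(-6) = -72 - 24 = -96)
1/(88986 + M(V, -138)) = 1/(88986 - 96) = 1/88890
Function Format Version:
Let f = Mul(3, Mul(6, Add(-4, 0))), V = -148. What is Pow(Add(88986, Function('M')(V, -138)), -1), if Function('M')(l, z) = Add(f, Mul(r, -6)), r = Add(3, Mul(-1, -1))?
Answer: Rational(1, 88890) ≈ 1.1250e-5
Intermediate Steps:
r = 4 (r = Add(3, 1) = 4)
f = -72 (f = Mul(3, Mul(6, -4)) = Mul(3, -24) = -72)
Function('M')(l, z) = -96 (Function('M')(l, z) = Add(-72, Mul(4, -6)) = Add(-72, -24) = -96)
Pow(Add(88986, Function('M')(V, -138)), -1) = Pow(Add(88986, -96), -1) = Pow(88890, -1) = Rational(1, 88890)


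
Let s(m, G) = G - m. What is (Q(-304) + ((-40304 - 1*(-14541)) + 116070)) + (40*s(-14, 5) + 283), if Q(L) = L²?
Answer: 183766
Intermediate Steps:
(Q(-304) + ((-40304 - 1*(-14541)) + 116070)) + (40*s(-14, 5) + 283) = ((-304)² + ((-40304 - 1*(-14541)) + 116070)) + (40*(5 - 1*(-14)) + 283) = (92416 + ((-40304 + 14541) + 116070)) + (40*(5 + 14) + 283) = (92416 + (-25763 + 116070)) + (40*19 + 283) = (92416 + 90307) + (760 + 283) = 182723 + 1043 = 183766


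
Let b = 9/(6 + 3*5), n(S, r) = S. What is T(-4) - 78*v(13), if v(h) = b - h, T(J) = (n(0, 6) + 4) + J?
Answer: 6864/7 ≈ 980.57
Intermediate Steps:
b = 3/7 (b = 9/(6 + 15) = 9/21 = 9*(1/21) = 3/7 ≈ 0.42857)
T(J) = 4 + J (T(J) = (0 + 4) + J = 4 + J)
v(h) = 3/7 - h
T(-4) - 78*v(13) = (4 - 4) - 78*(3/7 - 1*13) = 0 - 78*(3/7 - 13) = 0 - 78*(-88/7) = 0 + 6864/7 = 6864/7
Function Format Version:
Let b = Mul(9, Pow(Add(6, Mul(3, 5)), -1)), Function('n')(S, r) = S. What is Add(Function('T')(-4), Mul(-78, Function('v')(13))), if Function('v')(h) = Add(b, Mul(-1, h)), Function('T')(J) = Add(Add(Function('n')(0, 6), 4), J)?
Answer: Rational(6864, 7) ≈ 980.57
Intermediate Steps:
b = Rational(3, 7) (b = Mul(9, Pow(Add(6, 15), -1)) = Mul(9, Pow(21, -1)) = Mul(9, Rational(1, 21)) = Rational(3, 7) ≈ 0.42857)
Function('T')(J) = Add(4, J) (Function('T')(J) = Add(Add(0, 4), J) = Add(4, J))
Function('v')(h) = Add(Rational(3, 7), Mul(-1, h))
Add(Function('T')(-4), Mul(-78, Function('v')(13))) = Add(Add(4, -4), Mul(-78, Add(Rational(3, 7), Mul(-1, 13)))) = Add(0, Mul(-78, Add(Rational(3, 7), -13))) = Add(0, Mul(-78, Rational(-88, 7))) = Add(0, Rational(6864, 7)) = Rational(6864, 7)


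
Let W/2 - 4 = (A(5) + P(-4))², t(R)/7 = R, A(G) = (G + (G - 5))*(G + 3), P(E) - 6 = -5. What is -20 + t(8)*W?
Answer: 188700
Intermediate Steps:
P(E) = 1 (P(E) = 6 - 5 = 1)
A(G) = (-5 + 2*G)*(3 + G) (A(G) = (G + (-5 + G))*(3 + G) = (-5 + 2*G)*(3 + G))
t(R) = 7*R
W = 3370 (W = 8 + 2*((-15 + 5 + 2*5²) + 1)² = 8 + 2*((-15 + 5 + 2*25) + 1)² = 8 + 2*((-15 + 5 + 50) + 1)² = 8 + 2*(40 + 1)² = 8 + 2*41² = 8 + 2*1681 = 8 + 3362 = 3370)
-20 + t(8)*W = -20 + (7*8)*3370 = -20 + 56*3370 = -20 + 188720 = 188700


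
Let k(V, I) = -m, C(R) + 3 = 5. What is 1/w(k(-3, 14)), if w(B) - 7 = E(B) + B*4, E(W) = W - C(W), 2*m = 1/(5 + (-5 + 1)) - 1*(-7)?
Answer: -1/15 ≈ -0.066667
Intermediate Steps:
C(R) = 2 (C(R) = -3 + 5 = 2)
m = 4 (m = (1/(5 + (-5 + 1)) - 1*(-7))/2 = (1/(5 - 4) + 7)/2 = (1/1 + 7)/2 = (1 + 7)/2 = (1/2)*8 = 4)
k(V, I) = -4 (k(V, I) = -1*4 = -4)
E(W) = -2 + W (E(W) = W - 1*2 = W - 2 = -2 + W)
w(B) = 5 + 5*B (w(B) = 7 + ((-2 + B) + B*4) = 7 + ((-2 + B) + 4*B) = 7 + (-2 + 5*B) = 5 + 5*B)
1/w(k(-3, 14)) = 1/(5 + 5*(-4)) = 1/(5 - 20) = 1/(-15) = -1/15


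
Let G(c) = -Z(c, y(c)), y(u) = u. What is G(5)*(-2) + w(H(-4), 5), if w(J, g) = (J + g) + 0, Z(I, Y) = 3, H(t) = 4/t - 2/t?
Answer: 21/2 ≈ 10.500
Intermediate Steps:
H(t) = 2/t
w(J, g) = J + g
G(c) = -3 (G(c) = -1*3 = -3)
G(5)*(-2) + w(H(-4), 5) = -3*(-2) + (2/(-4) + 5) = 6 + (2*(-¼) + 5) = 6 + (-½ + 5) = 6 + 9/2 = 21/2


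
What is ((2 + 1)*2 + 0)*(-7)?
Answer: -42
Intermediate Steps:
((2 + 1)*2 + 0)*(-7) = (3*2 + 0)*(-7) = (6 + 0)*(-7) = 6*(-7) = -42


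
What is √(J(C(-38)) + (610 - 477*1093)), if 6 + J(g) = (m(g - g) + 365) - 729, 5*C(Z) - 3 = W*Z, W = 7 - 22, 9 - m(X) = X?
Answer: 2*I*√130278 ≈ 721.88*I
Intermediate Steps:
m(X) = 9 - X
W = -15
C(Z) = ⅗ - 3*Z (C(Z) = ⅗ + (-15*Z)/5 = ⅗ - 3*Z)
J(g) = -361 (J(g) = -6 + (((9 - (g - g)) + 365) - 729) = -6 + (((9 - 1*0) + 365) - 729) = -6 + (((9 + 0) + 365) - 729) = -6 + ((9 + 365) - 729) = -6 + (374 - 729) = -6 - 355 = -361)
√(J(C(-38)) + (610 - 477*1093)) = √(-361 + (610 - 477*1093)) = √(-361 + (610 - 521361)) = √(-361 - 520751) = √(-521112) = 2*I*√130278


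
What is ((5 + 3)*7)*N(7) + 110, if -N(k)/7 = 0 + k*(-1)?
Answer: 2854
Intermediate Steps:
N(k) = 7*k (N(k) = -7*(0 + k*(-1)) = -7*(0 - k) = -(-7)*k = 7*k)
((5 + 3)*7)*N(7) + 110 = ((5 + 3)*7)*(7*7) + 110 = (8*7)*49 + 110 = 56*49 + 110 = 2744 + 110 = 2854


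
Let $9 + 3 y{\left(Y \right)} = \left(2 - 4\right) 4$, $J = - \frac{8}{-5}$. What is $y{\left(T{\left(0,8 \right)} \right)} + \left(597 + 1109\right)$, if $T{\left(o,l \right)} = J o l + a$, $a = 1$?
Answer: $\frac{5101}{3} \approx 1700.3$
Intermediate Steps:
$J = \frac{8}{5}$ ($J = \left(-8\right) \left(- \frac{1}{5}\right) = \frac{8}{5} \approx 1.6$)
$T{\left(o,l \right)} = 1 + \frac{8 l o}{5}$ ($T{\left(o,l \right)} = \frac{8 o}{5} l + 1 = \frac{8 l o}{5} + 1 = 1 + \frac{8 l o}{5}$)
$y{\left(Y \right)} = - \frac{17}{3}$ ($y{\left(Y \right)} = -3 + \frac{\left(2 - 4\right) 4}{3} = -3 + \frac{\left(-2\right) 4}{3} = -3 + \frac{1}{3} \left(-8\right) = -3 - \frac{8}{3} = - \frac{17}{3}$)
$y{\left(T{\left(0,8 \right)} \right)} + \left(597 + 1109\right) = - \frac{17}{3} + \left(597 + 1109\right) = - \frac{17}{3} + 1706 = \frac{5101}{3}$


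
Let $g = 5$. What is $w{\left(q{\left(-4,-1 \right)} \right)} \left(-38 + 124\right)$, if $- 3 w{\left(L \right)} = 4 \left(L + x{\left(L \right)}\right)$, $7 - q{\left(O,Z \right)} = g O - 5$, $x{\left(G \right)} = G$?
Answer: $- \frac{22016}{3} \approx -7338.7$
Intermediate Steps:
$q{\left(O,Z \right)} = 12 - 5 O$ ($q{\left(O,Z \right)} = 7 - \left(5 O - 5\right) = 7 - \left(-5 + 5 O\right) = 12 - 5 O$)
$w{\left(L \right)} = - \frac{8 L}{3}$ ($w{\left(L \right)} = - \frac{4 \left(L + L\right)}{3} = - \frac{4 \cdot 2 L}{3} = - \frac{8 L}{3}$)
$w{\left(q{\left(-4,-1 \right)} \right)} \left(-38 + 124\right) = - \frac{8 \left(12 - -20\right)}{3} \left(-38 + 124\right) = - \frac{8 \left(12 + 20\right)}{3} \cdot 86 = \left(- \frac{8}{3}\right) 32 \cdot 86 = \left(- \frac{256}{3}\right) 86 = - \frac{22016}{3}$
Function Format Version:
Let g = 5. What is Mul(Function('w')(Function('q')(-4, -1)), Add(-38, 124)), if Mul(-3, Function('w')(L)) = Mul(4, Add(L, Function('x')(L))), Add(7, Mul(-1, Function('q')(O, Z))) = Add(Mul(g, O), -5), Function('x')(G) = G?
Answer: Rational(-22016, 3) ≈ -7338.7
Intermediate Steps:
Function('q')(O, Z) = Add(12, Mul(-5, O)) (Function('q')(O, Z) = Add(7, Mul(-1, Add(Mul(5, O), -5))) = Add(7, Mul(-1, Add(-5, Mul(5, O)))) = Add(7, Add(5, Mul(-5, O))) = Add(12, Mul(-5, O)))
Function('w')(L) = Mul(Rational(-8, 3), L) (Function('w')(L) = Mul(Rational(-1, 3), Mul(4, Add(L, L))) = Mul(Rational(-1, 3), Mul(4, Mul(2, L))) = Mul(Rational(-1, 3), Mul(8, L)) = Mul(Rational(-8, 3), L))
Mul(Function('w')(Function('q')(-4, -1)), Add(-38, 124)) = Mul(Mul(Rational(-8, 3), Add(12, Mul(-5, -4))), Add(-38, 124)) = Mul(Mul(Rational(-8, 3), Add(12, 20)), 86) = Mul(Mul(Rational(-8, 3), 32), 86) = Mul(Rational(-256, 3), 86) = Rational(-22016, 3)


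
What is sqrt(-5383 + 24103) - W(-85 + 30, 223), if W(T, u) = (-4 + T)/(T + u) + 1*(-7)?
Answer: 1235/168 + 12*sqrt(130) ≈ 144.17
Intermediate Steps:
W(T, u) = -7 + (-4 + T)/(T + u) (W(T, u) = (-4 + T)/(T + u) - 7 = -7 + (-4 + T)/(T + u))
sqrt(-5383 + 24103) - W(-85 + 30, 223) = sqrt(-5383 + 24103) - (-4 - 7*223 - 6*(-85 + 30))/((-85 + 30) + 223) = sqrt(18720) - (-4 - 1561 - 6*(-55))/(-55 + 223) = 12*sqrt(130) - (-4 - 1561 + 330)/168 = 12*sqrt(130) - (-1235)/168 = 12*sqrt(130) - 1*(-1235/168) = 12*sqrt(130) + 1235/168 = 1235/168 + 12*sqrt(130)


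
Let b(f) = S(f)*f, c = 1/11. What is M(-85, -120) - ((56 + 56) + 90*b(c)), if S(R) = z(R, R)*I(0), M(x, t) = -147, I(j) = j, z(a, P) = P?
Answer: -259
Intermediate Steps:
S(R) = 0 (S(R) = R*0 = 0)
c = 1/11 ≈ 0.090909
b(f) = 0 (b(f) = 0*f = 0)
M(-85, -120) - ((56 + 56) + 90*b(c)) = -147 - ((56 + 56) + 90*0) = -147 - (112 + 0) = -147 - 1*112 = -147 - 112 = -259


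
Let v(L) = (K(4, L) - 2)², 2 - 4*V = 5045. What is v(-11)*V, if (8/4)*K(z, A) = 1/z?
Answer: -1134675/256 ≈ -4432.3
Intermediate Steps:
V = -5043/4 (V = ½ - ¼*5045 = ½ - 5045/4 = -5043/4 ≈ -1260.8)
K(z, A) = 1/(2*z)
v(L) = 225/64 (v(L) = ((½)/4 - 2)² = ((½)*(¼) - 2)² = (⅛ - 2)² = (-15/8)² = 225/64)
v(-11)*V = (225/64)*(-5043/4) = -1134675/256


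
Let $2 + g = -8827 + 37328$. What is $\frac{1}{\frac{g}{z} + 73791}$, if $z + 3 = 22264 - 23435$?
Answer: $\frac{1174}{86602135} \approx 1.3556 \cdot 10^{-5}$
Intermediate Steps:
$g = 28499$ ($g = -2 + \left(-8827 + 37328\right) = -2 + 28501 = 28499$)
$z = -1174$ ($z = -3 + \left(22264 - 23435\right) = -3 - 1171 = -1174$)
$\frac{1}{\frac{g}{z} + 73791} = \frac{1}{\frac{28499}{-1174} + 73791} = \frac{1}{28499 \left(- \frac{1}{1174}\right) + 73791} = \frac{1}{- \frac{28499}{1174} + 73791} = \frac{1}{\frac{86602135}{1174}} = \frac{1174}{86602135}$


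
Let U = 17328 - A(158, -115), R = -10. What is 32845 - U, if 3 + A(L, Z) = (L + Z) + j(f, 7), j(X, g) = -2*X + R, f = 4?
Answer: 15539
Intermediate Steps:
j(X, g) = -10 - 2*X (j(X, g) = -2*X - 10 = -10 - 2*X)
A(L, Z) = -21 + L + Z (A(L, Z) = -3 + ((L + Z) + (-10 - 2*4)) = -3 + ((L + Z) + (-10 - 8)) = -3 + ((L + Z) - 18) = -3 + (-18 + L + Z) = -21 + L + Z)
U = 17306 (U = 17328 - (-21 + 158 - 115) = 17328 - 1*22 = 17328 - 22 = 17306)
32845 - U = 32845 - 1*17306 = 32845 - 17306 = 15539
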